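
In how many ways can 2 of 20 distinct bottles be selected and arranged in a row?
P(20,2) = 20!/(20-2)! = 380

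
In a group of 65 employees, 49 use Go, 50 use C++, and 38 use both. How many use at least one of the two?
|A∪B| = |A| + |B| - |A∩B| = 49 + 50 - 38 = 61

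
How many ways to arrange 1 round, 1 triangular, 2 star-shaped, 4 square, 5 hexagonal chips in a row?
13! / (1! × 1! × 2! × 4! × 5!) = 1081080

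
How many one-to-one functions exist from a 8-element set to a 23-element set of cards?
P(23,8) = 23!/(23-8)! = 19769460480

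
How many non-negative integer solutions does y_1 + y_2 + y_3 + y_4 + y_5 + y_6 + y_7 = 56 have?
C(56+7-1, 7-1) = C(62, 6) = 61474519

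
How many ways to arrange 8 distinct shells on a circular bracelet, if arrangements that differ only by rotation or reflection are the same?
(8-1)!/2 = 5040/2 = 2520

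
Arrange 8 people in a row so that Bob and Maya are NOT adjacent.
Total - adjacent = 8! - (8-1)!×2 = 40320 - 10080 = 30240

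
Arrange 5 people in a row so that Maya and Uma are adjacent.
Treat as block: (5-1)! × 2! = 24 × 2 = 48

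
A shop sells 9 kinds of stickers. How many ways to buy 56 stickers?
C(56+9-1, 9-1) = C(64, 8) = 4426165368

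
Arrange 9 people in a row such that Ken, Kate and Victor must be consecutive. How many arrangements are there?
Treat the 3 as one block: (9-3+1)! × 3! = 5040 × 6 = 30240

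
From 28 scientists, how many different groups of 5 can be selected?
C(28,5) = 28!/(5!×23!) = 98280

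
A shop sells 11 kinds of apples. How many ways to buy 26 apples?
C(26+11-1, 11-1) = C(36, 10) = 254186856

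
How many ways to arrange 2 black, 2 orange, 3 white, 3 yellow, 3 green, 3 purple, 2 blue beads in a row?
18! / (2! × 2! × 3! × 3! × 3! × 3! × 2!) = 617512896000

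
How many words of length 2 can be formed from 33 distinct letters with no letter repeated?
P(33,2) = 33!/(33-2)! = 1056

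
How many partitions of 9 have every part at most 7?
Let r_j(i) = number of partitions of i into parts ≤ j, for i = 0..9. r_1(i) = 1 for all i; r_j(i) = r_{j-1}(i) + r_j(i-j). Rows j = 2..7: ≤2: 1 1 2 2 3 3 4 4 5 5; ≤3: 1 1 2 3 4 5 7 8 10 12; ≤4: 1 1 2 3 5 6 9 11 15 18; ≤5: 1 1 2 3 5 7 10 13 18 23; ≤6: 1 1 2 3 5 7 11 14 20 26; ≤7: 1 1 2 3 5 7 11 15 21 28. r_7(9) = 28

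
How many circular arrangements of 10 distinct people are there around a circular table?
Circular: fix one position, arrange the rest. (10-1)! = 362880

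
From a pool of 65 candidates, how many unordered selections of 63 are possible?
C(65,63) = 65!/(63!×2!) = 2080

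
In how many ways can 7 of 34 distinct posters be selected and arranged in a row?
P(34,7) = 34!/(34-7)! = 27113264640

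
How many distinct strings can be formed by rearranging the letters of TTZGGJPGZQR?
11! / (2! × 2! × 1! × 3! × 1! × 1! × 1!) = 1663200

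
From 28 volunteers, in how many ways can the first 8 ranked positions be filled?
P(28,8) = 28!/(28-8)! = 125318793600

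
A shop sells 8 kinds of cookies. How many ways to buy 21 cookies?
C(21+8-1, 8-1) = C(28, 7) = 1184040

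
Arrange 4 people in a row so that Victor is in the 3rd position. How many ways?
Fix one position: (4-1)! = 6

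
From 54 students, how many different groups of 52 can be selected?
C(54,52) = 54!/(52!×2!) = 1431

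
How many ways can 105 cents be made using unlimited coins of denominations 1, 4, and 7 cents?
Coefficient of x^105 in 1/(1-x^1) · 1/(1-x^4) · 1/(1-x^7). Case on j = number of 7-cent coins (j = 0..15); remainder r = 105 - 7j is made from {1,4} in ⌊r/4⌋+1 ways. r = 105, 98, 91, 84, 77, 70, 63, 56, 49, 42, 35, 28, 21, 14, 7, 0 → 27 + 25 + 23 + 22 + 20 + 18 + 16 + 15 + 13 + 11 + 9 + 8 + 6 + 4 + 2 + 1 = 220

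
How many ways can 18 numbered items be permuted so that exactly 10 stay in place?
Choose the 10 fixed points C(18,10) = 43758, derange the rest: !8 = Σ_{j=0}^{8} (-1)^j·8!/j! = 40320 - 40320 + 20160 - 6720 + 1680 - 336 + 56 - 8 + 1 = 14833. Product = 43758 × 14833 = 649062414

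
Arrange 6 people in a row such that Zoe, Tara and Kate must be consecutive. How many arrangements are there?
Treat the 3 as one block: (6-3+1)! × 3! = 24 × 6 = 144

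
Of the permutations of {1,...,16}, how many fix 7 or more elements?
Exactly j fixed points: C(16,j)·!(16-j); sum over j ≥ 7 (derangement numbers via !m = (m-1)·(!(m-1) + !(m-2)): !0..!9 = 1, 0, 1, 2, 9, 44, 265, 1854, 14833, 133496). Σ_{j=7}^{16} C(16,j)·!(16-j) = C(16,7)·!9 + C(16,8)·!8 + C(16,9)·!7 + C(16,10)·!6 + C(16,11)·!5 + C(16,12)·!4 + C(16,13)·!3 + C(16,14)·!2 + C(16,15)·!1 + C(16,16)·!0 = 11440·133496 + 12870·14833 + 11440·1854 + 8008·265 + 4368·44 + 1820·9 + 560·2 + 120·1 + 16·0 + 1·1 = 1741636643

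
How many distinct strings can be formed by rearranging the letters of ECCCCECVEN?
10! / (1! × 5! × 1! × 3!) = 5040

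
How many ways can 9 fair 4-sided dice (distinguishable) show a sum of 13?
Coefficient of x^13 in (x + x² + ... + x^4)^9. By inclusion-exclusion on dice exceeding 4: Σ_j (-1)^j C(9,j)·C(13-1-4j, 8) = C(9,0)·C(12,8) - C(9,1)·C(8,8) = 1·495 - 9·1 = 486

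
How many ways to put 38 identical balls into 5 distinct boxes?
C(38+5-1, 5-1) = C(42, 4) = 111930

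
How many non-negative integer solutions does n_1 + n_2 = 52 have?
C(52+2-1, 2-1) = C(53, 1) = 53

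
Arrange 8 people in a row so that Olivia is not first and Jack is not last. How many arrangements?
By inclusion-exclusion: 8! - 2×(8-1)! + (8-2)! = 40320 - 10080 + 720 = 30960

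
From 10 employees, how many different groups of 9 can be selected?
C(10,9) = 10!/(9!×1!) = 10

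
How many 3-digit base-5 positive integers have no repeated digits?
First digit: 4 choices (nonzero). Then descending: 4 × 4 × 3 = 48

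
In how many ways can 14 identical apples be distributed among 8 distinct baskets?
C(14+8-1, 8-1) = C(21, 7) = 116280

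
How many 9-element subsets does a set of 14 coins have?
C(14,9) = 14!/(9!×5!) = 2002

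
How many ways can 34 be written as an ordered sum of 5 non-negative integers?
C(34+5-1, 5-1) = C(38, 4) = 73815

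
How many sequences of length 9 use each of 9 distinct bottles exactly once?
9! = 362880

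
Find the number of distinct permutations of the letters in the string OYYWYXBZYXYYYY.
14! / (1! × 1! × 8! × 1! × 1! × 2!) = 1081080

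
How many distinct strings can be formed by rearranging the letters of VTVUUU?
6! / (3! × 2! × 1!) = 60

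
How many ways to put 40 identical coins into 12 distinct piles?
C(40+12-1, 12-1) = C(51, 11) = 47626016970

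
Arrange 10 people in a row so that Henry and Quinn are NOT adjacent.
Total - adjacent = 10! - (10-1)!×2 = 3628800 - 725760 = 2903040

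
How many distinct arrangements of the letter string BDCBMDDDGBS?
11! / (1! × 1! × 4! × 1! × 1! × 3!) = 277200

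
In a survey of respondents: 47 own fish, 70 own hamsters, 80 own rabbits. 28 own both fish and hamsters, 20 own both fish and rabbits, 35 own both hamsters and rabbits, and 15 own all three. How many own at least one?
|A∪B∪C| = 47+70+80-28-20-35+15 = 129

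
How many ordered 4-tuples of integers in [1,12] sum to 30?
Coefficient of x^30 in (x + x² + ... + x^12)^4. By inclusion-exclusion on dice exceeding 12: Σ_j (-1)^j C(4,j)·C(30-1-12j, 3) = C(4,0)·C(29,3) - C(4,1)·C(17,3) + C(4,2)·C(5,3) = 1·3654 - 4·680 + 6·10 = 994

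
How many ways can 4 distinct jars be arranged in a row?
4! = 24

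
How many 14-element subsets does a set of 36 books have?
C(36,14) = 36!/(14!×22!) = 3796297200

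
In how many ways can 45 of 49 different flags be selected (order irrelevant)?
C(49,45) = 49!/(45!×4!) = 211876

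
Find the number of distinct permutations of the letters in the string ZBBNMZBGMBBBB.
13! / (2! × 1! × 2! × 1! × 7!) = 308880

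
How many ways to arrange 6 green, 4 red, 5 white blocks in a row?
15! / (6! × 4! × 5!) = 630630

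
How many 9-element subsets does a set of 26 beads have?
C(26,9) = 26!/(9!×17!) = 3124550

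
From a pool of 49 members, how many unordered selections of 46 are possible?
C(49,46) = 49!/(46!×3!) = 18424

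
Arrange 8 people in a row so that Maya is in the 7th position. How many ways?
Fix one position: (8-1)! = 5040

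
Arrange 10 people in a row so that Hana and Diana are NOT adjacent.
Total - adjacent = 10! - (10-1)!×2 = 3628800 - 725760 = 2903040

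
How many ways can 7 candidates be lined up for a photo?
7! = 5040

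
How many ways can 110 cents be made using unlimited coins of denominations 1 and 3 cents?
Coefficient of x^110 in 1/(1-x^1) · 1/(1-x^3). Use j coins of 3 for j = 0..⌊110/3⌋ = 36, the rest in 1s: 36 + 1 = 37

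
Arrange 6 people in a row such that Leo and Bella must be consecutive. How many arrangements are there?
Treat the 2 as one block: (6-2+1)! × 2! = 120 × 2 = 240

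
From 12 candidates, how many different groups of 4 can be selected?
C(12,4) = 12!/(4!×8!) = 495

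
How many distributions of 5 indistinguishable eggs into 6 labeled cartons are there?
C(5+6-1, 6-1) = C(10, 5) = 252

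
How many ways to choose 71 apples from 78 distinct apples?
C(78,71) = 78!/(71!×7!) = 2641902120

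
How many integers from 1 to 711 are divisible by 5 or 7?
⌊711/5⌋ + ⌊711/7⌋ - ⌊711/35⌋ = 142 + 101 - 20 = 223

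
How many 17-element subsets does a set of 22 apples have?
C(22,17) = 22!/(17!×5!) = 26334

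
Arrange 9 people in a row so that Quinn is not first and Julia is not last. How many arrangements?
By inclusion-exclusion: 9! - 2×(9-1)! + (9-2)! = 362880 - 80640 + 5040 = 287280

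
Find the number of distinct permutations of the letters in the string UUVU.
4! / (3! × 1!) = 4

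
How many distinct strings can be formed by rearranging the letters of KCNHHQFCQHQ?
11! / (3! × 3! × 1! × 1! × 2! × 1!) = 554400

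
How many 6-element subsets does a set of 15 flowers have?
C(15,6) = 15!/(6!×9!) = 5005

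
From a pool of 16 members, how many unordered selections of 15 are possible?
C(16,15) = 16!/(15!×1!) = 16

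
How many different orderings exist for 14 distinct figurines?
14! = 87178291200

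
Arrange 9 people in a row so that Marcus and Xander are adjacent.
Treat as block: (9-1)! × 2! = 40320 × 2 = 80640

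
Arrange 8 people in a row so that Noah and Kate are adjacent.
Treat as block: (8-1)! × 2! = 5040 × 2 = 10080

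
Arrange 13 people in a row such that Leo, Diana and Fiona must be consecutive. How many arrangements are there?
Treat the 3 as one block: (13-3+1)! × 3! = 39916800 × 6 = 239500800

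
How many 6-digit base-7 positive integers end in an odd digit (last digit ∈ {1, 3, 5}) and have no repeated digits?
Last∈{1,3,5}. Last=0: 0. Last nonzero: 3×5×P(5,4) = 1800. Total = 1800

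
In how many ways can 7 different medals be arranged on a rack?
7! = 5040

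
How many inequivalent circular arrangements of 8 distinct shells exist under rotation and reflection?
(8-1)!/2 = 5040/2 = 2520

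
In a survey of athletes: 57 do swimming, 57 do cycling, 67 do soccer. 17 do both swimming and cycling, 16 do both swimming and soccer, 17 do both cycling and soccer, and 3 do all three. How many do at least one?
|A∪B∪C| = 57+57+67-17-16-17+3 = 134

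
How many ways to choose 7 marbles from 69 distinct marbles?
C(69,7) = 69!/(7!×62!) = 1078897248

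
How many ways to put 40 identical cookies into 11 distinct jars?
C(40+11-1, 11-1) = C(50, 10) = 10272278170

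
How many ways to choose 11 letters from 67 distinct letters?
C(67,11) = 67!/(11!×56!) = 1285063345176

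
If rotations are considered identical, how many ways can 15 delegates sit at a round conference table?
Circular: fix one position, arrange the rest. (15-1)! = 87178291200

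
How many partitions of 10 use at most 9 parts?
By conjugation, equals partitions of 10 into parts ≤ 9. Let r_j(i) = number of partitions of i into parts ≤ j, for i = 0..10. r_1(i) = 1 for all i; r_j(i) = r_{j-1}(i) + r_j(i-j). Rows j = 2..9: ≤2: 1 1 2 2 3 3 4 4 5 5 6; ≤3: 1 1 2 3 4 5 7 8 10 12 14; ≤4: 1 1 2 3 5 6 9 11 15 18 23; ≤5: 1 1 2 3 5 7 10 13 18 23 30; ≤6: 1 1 2 3 5 7 11 14 20 26 35; ≤7: 1 1 2 3 5 7 11 15 21 28 38; ≤8: 1 1 2 3 5 7 11 15 22 29 40; ≤9: 1 1 2 3 5 7 11 15 22 30 41. r_9(10) = 41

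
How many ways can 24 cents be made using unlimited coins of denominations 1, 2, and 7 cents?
Coefficient of x^24 in 1/(1-x^1) · 1/(1-x^2) · 1/(1-x^7). Case on j = number of 7-cent coins (j = 0..3); remainder r = 24 - 7j is made from {1,2} in ⌊r/2⌋+1 ways. r = 24, 17, 10, 3 → 13 + 9 + 6 + 2 = 30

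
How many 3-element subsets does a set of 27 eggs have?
C(27,3) = 27!/(3!×24!) = 2925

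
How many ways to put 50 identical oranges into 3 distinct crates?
C(50+3-1, 3-1) = C(52, 2) = 1326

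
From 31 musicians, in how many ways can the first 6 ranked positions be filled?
P(31,6) = 31!/(31-6)! = 530122320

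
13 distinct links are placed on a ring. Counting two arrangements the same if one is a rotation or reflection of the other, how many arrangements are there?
(13-1)!/2 = 479001600/2 = 239500800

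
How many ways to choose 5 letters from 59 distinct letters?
C(59,5) = 59!/(5!×54!) = 5006386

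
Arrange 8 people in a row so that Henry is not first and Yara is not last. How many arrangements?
By inclusion-exclusion: 8! - 2×(8-1)! + (8-2)! = 40320 - 10080 + 720 = 30960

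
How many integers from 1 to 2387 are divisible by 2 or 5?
⌊2387/2⌋ + ⌊2387/5⌋ - ⌊2387/10⌋ = 1193 + 477 - 238 = 1432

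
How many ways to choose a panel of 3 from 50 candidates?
C(50,3) = 50!/(3!×47!) = 19600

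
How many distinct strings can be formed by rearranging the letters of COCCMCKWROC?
11! / (1! × 5! × 2! × 1! × 1! × 1!) = 166320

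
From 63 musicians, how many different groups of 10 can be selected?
C(63,10) = 63!/(10!×53!) = 127805525001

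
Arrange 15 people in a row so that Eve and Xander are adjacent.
Treat as block: (15-1)! × 2! = 87178291200 × 2 = 174356582400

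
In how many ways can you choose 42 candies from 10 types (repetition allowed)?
C(42+10-1, 10-1) = C(51, 9) = 3042312350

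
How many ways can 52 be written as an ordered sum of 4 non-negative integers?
C(52+4-1, 4-1) = C(55, 3) = 26235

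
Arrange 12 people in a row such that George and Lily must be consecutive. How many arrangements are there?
Treat the 2 as one block: (12-2+1)! × 2! = 39916800 × 2 = 79833600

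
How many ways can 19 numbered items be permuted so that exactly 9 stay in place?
Choose the 9 fixed points C(19,9) = 92378, derange the rest: !10 = Σ_{j=0}^{10} (-1)^j·10!/j! = 3628800 - 3628800 + 1814400 - 604800 + 151200 - 30240 + 5040 - 720 + 90 - 10 + 1 = 1334961. Product = 92378 × 1334961 = 123321027258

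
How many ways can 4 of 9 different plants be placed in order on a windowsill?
P(9,4) = 9!/(9-4)! = 3024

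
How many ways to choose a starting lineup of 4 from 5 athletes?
C(5,4) = 5!/(4!×1!) = 5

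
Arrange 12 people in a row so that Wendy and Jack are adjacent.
Treat as block: (12-1)! × 2! = 39916800 × 2 = 79833600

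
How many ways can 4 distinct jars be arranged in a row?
4! = 24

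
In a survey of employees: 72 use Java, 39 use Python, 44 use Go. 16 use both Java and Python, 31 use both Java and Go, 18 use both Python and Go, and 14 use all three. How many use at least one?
|A∪B∪C| = 72+39+44-16-31-18+14 = 104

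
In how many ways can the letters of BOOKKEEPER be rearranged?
10! / (1! × 2! × 2! × 3! × 1! × 1!) = 151200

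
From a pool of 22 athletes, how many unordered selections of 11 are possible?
C(22,11) = 22!/(11!×11!) = 705432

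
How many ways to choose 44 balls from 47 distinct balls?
C(47,44) = 47!/(44!×3!) = 16215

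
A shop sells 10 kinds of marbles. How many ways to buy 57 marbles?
C(57+10-1, 10-1) = C(66, 9) = 37014131440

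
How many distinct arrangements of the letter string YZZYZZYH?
8! / (3! × 1! × 4!) = 280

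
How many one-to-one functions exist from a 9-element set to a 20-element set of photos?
P(20,9) = 20!/(20-9)! = 60949324800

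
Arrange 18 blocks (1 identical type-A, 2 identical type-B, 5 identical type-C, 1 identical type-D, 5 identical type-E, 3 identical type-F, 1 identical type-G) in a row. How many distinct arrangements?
18! / (1! × 2! × 5! × 1! × 5! × 3! × 1!) = 37050773760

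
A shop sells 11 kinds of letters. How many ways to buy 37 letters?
C(37+11-1, 11-1) = C(47, 10) = 5178066751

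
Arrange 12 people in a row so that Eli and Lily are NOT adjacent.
Total - adjacent = 12! - (12-1)!×2 = 479001600 - 79833600 = 399168000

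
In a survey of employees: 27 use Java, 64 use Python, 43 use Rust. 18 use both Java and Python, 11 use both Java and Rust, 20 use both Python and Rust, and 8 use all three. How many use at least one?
|A∪B∪C| = 27+64+43-18-11-20+8 = 93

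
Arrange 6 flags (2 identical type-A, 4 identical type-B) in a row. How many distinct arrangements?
6! / (2! × 4!) = 15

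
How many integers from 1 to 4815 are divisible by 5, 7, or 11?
⌊4815/5⌋+⌊4815/7⌋+⌊4815/11⌋ - ⌊4815/35⌋-⌊4815/55⌋-⌊4815/77⌋ + ⌊4815/385⌋ = 963+687+437 - 137-87-62 + 12 = 1813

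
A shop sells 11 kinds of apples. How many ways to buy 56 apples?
C(56+11-1, 11-1) = C(66, 10) = 210980549208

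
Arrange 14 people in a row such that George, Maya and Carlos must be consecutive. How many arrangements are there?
Treat the 3 as one block: (14-3+1)! × 3! = 479001600 × 6 = 2874009600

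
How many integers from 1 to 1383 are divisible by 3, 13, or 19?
⌊1383/3⌋+⌊1383/13⌋+⌊1383/19⌋ - ⌊1383/39⌋-⌊1383/57⌋-⌊1383/247⌋ + ⌊1383/741⌋ = 461+106+72 - 35-24-5 + 1 = 576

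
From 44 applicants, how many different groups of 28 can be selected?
C(44,28) = 44!/(28!×16!) = 416714805914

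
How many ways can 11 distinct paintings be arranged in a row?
11! = 39916800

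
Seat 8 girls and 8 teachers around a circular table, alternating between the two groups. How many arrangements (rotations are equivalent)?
Fix one of the girls: (8-1)! ways for the remaining girls, × 8! ways for the teachers = 5040 × 40320 = 203212800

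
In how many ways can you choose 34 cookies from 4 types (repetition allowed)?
C(34+4-1, 4-1) = C(37, 3) = 7770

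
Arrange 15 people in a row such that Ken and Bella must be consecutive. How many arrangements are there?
Treat the 2 as one block: (15-2+1)! × 2! = 87178291200 × 2 = 174356582400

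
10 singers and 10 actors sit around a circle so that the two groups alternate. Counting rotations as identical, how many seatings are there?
Fix one of the singers: (10-1)! ways for the remaining singers, × 10! ways for the actors = 362880 × 3628800 = 1316818944000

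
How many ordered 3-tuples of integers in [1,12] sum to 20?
Coefficient of x^20 in (x + x² + ... + x^12)^3. By inclusion-exclusion on dice exceeding 12: Σ_j (-1)^j C(3,j)·C(20-1-12j, 2) = C(3,0)·C(19,2) - C(3,1)·C(7,2) = 1·171 - 3·21 = 108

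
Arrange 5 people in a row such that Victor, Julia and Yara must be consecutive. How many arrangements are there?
Treat the 3 as one block: (5-3+1)! × 3! = 6 × 6 = 36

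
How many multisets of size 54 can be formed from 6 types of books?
C(54+6-1, 6-1) = C(59, 5) = 5006386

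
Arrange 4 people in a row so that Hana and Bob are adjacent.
Treat as block: (4-1)! × 2! = 6 × 2 = 12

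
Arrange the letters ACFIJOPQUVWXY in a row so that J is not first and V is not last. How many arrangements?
By inclusion-exclusion: 13! - 2×(13-1)! + (13-2)! = 6227020800 - 958003200 + 39916800 = 5308934400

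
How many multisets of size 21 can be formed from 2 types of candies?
C(21+2-1, 2-1) = C(22, 1) = 22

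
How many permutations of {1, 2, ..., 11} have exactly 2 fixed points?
Choose the 2 fixed points C(11,2) = 55, derange the rest: !9 = Σ_{j=0}^{9} (-1)^j·9!/j! = 362880 - 362880 + 181440 - 60480 + 15120 - 3024 + 504 - 72 + 9 - 1 = 133496. Product = 55 × 133496 = 7342280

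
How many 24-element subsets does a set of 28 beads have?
C(28,24) = 28!/(24!×4!) = 20475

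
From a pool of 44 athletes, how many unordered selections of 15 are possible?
C(44,15) = 44!/(15!×29!) = 229911617056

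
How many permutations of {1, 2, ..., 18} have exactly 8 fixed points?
Choose the 8 fixed points C(18,8) = 43758, derange the rest: !10 = Σ_{j=0}^{10} (-1)^j·10!/j! = 3628800 - 3628800 + 1814400 - 604800 + 151200 - 30240 + 5040 - 720 + 90 - 10 + 1 = 1334961. Product = 43758 × 1334961 = 58415223438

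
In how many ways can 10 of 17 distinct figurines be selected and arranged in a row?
P(17,10) = 17!/(17-10)! = 70572902400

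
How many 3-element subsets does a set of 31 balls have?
C(31,3) = 31!/(3!×28!) = 4495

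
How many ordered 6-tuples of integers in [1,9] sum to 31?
Coefficient of x^31 in (x + x² + ... + x^9)^6. By inclusion-exclusion on dice exceeding 9: Σ_j (-1)^j C(6,j)·C(31-1-9j, 5) = C(6,0)·C(30,5) - C(6,1)·C(21,5) + C(6,2)·C(12,5) = 1·142506 - 6·20349 + 15·792 = 32292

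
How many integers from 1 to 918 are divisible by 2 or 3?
⌊918/2⌋ + ⌊918/3⌋ - ⌊918/6⌋ = 459 + 306 - 153 = 612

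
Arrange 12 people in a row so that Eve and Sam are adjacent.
Treat as block: (12-1)! × 2! = 39916800 × 2 = 79833600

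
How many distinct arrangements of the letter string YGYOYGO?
7! / (2! × 2! × 3!) = 210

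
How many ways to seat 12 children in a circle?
Circular: fix one position, arrange the rest. (12-1)! = 39916800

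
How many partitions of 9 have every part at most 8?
Let r_j(i) = number of partitions of i into parts ≤ j, for i = 0..9. r_1(i) = 1 for all i; r_j(i) = r_{j-1}(i) + r_j(i-j). Rows j = 2..8: ≤2: 1 1 2 2 3 3 4 4 5 5; ≤3: 1 1 2 3 4 5 7 8 10 12; ≤4: 1 1 2 3 5 6 9 11 15 18; ≤5: 1 1 2 3 5 7 10 13 18 23; ≤6: 1 1 2 3 5 7 11 14 20 26; ≤7: 1 1 2 3 5 7 11 15 21 28; ≤8: 1 1 2 3 5 7 11 15 22 29. r_8(9) = 29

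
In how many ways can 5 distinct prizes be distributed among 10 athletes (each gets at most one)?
P(10,5) = 10!/(10-5)! = 30240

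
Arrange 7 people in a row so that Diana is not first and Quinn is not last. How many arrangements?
By inclusion-exclusion: 7! - 2×(7-1)! + (7-2)! = 5040 - 1440 + 120 = 3720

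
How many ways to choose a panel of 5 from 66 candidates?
C(66,5) = 66!/(5!×61!) = 8936928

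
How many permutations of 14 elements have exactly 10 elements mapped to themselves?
Choose the 10 fixed points C(14,10) = 1001, derange the rest: !4 = Σ_{j=0}^{4} (-1)^j·4!/j! = 24 - 24 + 12 - 4 + 1 = 9. Product = 1001 × 9 = 9009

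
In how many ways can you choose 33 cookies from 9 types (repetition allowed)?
C(33+9-1, 9-1) = C(41, 8) = 95548245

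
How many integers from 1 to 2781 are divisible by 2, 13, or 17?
⌊2781/2⌋+⌊2781/13⌋+⌊2781/17⌋ - ⌊2781/26⌋-⌊2781/34⌋-⌊2781/221⌋ + ⌊2781/442⌋ = 1390+213+163 - 106-81-12 + 6 = 1573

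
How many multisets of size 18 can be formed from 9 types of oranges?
C(18+9-1, 9-1) = C(26, 8) = 1562275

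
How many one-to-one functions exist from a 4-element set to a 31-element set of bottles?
P(31,4) = 31!/(31-4)! = 755160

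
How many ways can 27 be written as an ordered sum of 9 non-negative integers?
C(27+9-1, 9-1) = C(35, 8) = 23535820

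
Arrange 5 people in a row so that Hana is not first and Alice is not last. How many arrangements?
By inclusion-exclusion: 5! - 2×(5-1)! + (5-2)! = 120 - 48 + 6 = 78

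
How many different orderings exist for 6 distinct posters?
6! = 720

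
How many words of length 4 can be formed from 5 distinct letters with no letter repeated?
P(5,4) = 5!/(5-4)! = 120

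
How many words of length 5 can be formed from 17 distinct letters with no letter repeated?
P(17,5) = 17!/(17-5)! = 742560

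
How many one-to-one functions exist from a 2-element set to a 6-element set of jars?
P(6,2) = 6!/(6-2)! = 30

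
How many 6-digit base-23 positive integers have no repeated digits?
First digit: 22 choices (nonzero). Then descending: 22 × 22 × 21 × 20 × 19 × 18 = 69521760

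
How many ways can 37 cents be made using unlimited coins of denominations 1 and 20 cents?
Coefficient of x^37 in 1/(1-x^1) · 1/(1-x^20). Use j coins of 20 for j = 0..⌊37/20⌋ = 1, the rest in 1s: 1 + 1 = 2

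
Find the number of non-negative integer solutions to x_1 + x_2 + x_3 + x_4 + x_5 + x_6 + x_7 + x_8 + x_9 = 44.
C(44+9-1, 9-1) = C(52, 8) = 752538150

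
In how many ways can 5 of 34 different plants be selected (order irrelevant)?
C(34,5) = 34!/(5!×29!) = 278256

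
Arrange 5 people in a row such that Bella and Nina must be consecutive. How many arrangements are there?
Treat the 2 as one block: (5-2+1)! × 2! = 24 × 2 = 48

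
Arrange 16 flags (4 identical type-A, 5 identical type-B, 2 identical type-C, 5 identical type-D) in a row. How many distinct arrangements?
16! / (4! × 5! × 2! × 5!) = 30270240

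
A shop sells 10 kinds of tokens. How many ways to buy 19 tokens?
C(19+10-1, 10-1) = C(28, 9) = 6906900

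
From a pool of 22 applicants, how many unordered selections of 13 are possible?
C(22,13) = 22!/(13!×9!) = 497420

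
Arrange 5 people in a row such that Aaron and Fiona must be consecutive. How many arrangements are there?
Treat the 2 as one block: (5-2+1)! × 2! = 24 × 2 = 48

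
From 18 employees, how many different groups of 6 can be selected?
C(18,6) = 18!/(6!×12!) = 18564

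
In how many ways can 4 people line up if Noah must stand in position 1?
Fix one position: (4-1)! = 6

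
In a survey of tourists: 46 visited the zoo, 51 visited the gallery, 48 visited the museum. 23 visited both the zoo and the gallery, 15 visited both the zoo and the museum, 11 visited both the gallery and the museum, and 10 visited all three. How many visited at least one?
|A∪B∪C| = 46+51+48-23-15-11+10 = 106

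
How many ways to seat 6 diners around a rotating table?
Circular: fix one position, arrange the rest. (6-1)! = 120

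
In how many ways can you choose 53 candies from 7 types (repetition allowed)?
C(53+7-1, 7-1) = C(59, 6) = 45057474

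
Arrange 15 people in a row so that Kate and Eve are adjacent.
Treat as block: (15-1)! × 2! = 87178291200 × 2 = 174356582400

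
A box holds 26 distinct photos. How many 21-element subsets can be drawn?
C(26,21) = 26!/(21!×5!) = 65780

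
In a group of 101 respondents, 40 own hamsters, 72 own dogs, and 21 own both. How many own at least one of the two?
|A∪B| = |A| + |B| - |A∩B| = 40 + 72 - 21 = 91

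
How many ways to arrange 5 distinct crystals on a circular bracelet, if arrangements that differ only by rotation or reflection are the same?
(5-1)!/2 = 24/2 = 12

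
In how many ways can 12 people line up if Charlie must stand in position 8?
Fix one position: (12-1)! = 39916800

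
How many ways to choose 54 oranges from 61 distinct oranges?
C(61,54) = 61!/(54!×7!) = 436270780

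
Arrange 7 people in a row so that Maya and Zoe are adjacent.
Treat as block: (7-1)! × 2! = 720 × 2 = 1440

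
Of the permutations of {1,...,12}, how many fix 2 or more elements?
Exactly j fixed points: C(12,j)·!(12-j); sum over j ≥ 2 (derangement numbers via !m = (m-1)·(!(m-1) + !(m-2)): !0..!10 = 1, 0, 1, 2, 9, 44, 265, 1854, 14833, 133496, 1334961). Σ_{j=2}^{12} C(12,j)·!(12-j) = C(12,2)·!10 + C(12,3)·!9 + C(12,4)·!8 + C(12,5)·!7 + C(12,6)·!6 + C(12,7)·!5 + C(12,8)·!4 + C(12,9)·!3 + C(12,10)·!2 + C(12,11)·!1 + C(12,12)·!0 = 66·1334961 + 220·133496 + 495·14833 + 792·1854 + 924·265 + 792·44 + 495·9 + 220·2 + 66·1 + 12·0 + 1·1 = 126571919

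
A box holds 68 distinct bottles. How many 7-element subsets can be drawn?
C(68,7) = 68!/(7!×61!) = 969443904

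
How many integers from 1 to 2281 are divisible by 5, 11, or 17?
⌊2281/5⌋+⌊2281/11⌋+⌊2281/17⌋ - ⌊2281/55⌋-⌊2281/85⌋-⌊2281/187⌋ + ⌊2281/935⌋ = 456+207+134 - 41-26-12 + 2 = 720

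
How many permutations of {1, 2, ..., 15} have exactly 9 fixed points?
Choose the 9 fixed points C(15,9) = 5005, derange the rest: !6 = Σ_{j=0}^{6} (-1)^j·6!/j! = 720 - 720 + 360 - 120 + 30 - 6 + 1 = 265. Product = 5005 × 265 = 1326325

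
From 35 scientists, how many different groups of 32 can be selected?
C(35,32) = 35!/(32!×3!) = 6545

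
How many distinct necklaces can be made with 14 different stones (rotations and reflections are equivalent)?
(14-1)!/2 = 6227020800/2 = 3113510400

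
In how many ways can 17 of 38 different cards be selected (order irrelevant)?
C(38,17) = 38!/(17!×21!) = 28781143380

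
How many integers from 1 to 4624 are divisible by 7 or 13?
⌊4624/7⌋ + ⌊4624/13⌋ - ⌊4624/91⌋ = 660 + 355 - 50 = 965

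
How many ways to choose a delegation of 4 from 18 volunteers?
C(18,4) = 18!/(4!×14!) = 3060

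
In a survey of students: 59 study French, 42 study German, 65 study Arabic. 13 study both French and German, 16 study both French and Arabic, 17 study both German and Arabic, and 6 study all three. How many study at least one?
|A∪B∪C| = 59+42+65-13-16-17+6 = 126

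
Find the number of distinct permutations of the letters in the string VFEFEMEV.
8! / (2! × 3! × 2! × 1!) = 1680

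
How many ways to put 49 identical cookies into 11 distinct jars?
C(49+11-1, 11-1) = C(59, 10) = 62828356305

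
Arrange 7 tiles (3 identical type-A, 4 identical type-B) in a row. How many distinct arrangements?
7! / (3! × 4!) = 35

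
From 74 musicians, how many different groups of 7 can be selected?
C(74,7) = 74!/(7!×67!) = 1799579064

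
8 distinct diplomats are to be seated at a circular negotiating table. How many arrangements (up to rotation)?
Circular: fix one position, arrange the rest. (8-1)! = 5040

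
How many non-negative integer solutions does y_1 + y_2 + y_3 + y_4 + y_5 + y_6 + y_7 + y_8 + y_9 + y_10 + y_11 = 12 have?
C(12+11-1, 11-1) = C(22, 10) = 646646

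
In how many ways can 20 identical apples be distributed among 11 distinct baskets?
C(20+11-1, 11-1) = C(30, 10) = 30045015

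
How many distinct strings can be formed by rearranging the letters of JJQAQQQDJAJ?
11! / (4! × 4! × 2! × 1!) = 34650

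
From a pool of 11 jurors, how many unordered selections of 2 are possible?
C(11,2) = 11!/(2!×9!) = 55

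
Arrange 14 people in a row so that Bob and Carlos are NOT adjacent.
Total - adjacent = 14! - (14-1)!×2 = 87178291200 - 12454041600 = 74724249600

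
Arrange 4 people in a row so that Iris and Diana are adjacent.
Treat as block: (4-1)! × 2! = 6 × 2 = 12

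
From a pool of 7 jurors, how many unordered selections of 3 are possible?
C(7,3) = 7!/(3!×4!) = 35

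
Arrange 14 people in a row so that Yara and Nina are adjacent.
Treat as block: (14-1)! × 2! = 6227020800 × 2 = 12454041600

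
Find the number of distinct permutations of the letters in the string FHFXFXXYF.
9! / (4! × 3! × 1! × 1!) = 2520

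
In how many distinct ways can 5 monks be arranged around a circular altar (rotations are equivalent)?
Circular: fix one position, arrange the rest. (5-1)! = 24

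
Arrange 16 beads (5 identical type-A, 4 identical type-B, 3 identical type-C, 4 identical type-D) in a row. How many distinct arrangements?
16! / (5! × 4! × 3! × 4!) = 50450400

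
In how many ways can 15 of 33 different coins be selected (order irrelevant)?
C(33,15) = 33!/(15!×18!) = 1037158320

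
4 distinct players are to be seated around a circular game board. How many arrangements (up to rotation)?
Circular: fix one position, arrange the rest. (4-1)! = 6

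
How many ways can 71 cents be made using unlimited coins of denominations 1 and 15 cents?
Coefficient of x^71 in 1/(1-x^1) · 1/(1-x^15). Use j coins of 15 for j = 0..⌊71/15⌋ = 4, the rest in 1s: 4 + 1 = 5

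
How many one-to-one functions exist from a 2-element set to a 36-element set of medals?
P(36,2) = 36!/(36-2)! = 1260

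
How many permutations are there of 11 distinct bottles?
11! = 39916800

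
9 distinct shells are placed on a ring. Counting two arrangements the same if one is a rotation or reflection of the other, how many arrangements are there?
(9-1)!/2 = 40320/2 = 20160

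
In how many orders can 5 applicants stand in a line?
5! = 120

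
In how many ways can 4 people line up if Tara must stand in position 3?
Fix one position: (4-1)! = 6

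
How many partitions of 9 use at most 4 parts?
By conjugation, equals partitions of 9 into parts ≤ 4. Let r_j(i) = number of partitions of i into parts ≤ j, for i = 0..9. r_1(i) = 1 for all i; r_j(i) = r_{j-1}(i) + r_j(i-j). Rows j = 2..4: ≤2: 1 1 2 2 3 3 4 4 5 5; ≤3: 1 1 2 3 4 5 7 8 10 12; ≤4: 1 1 2 3 5 6 9 11 15 18. r_4(9) = 18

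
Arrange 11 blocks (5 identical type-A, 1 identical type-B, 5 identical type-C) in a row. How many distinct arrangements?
11! / (5! × 1! × 5!) = 2772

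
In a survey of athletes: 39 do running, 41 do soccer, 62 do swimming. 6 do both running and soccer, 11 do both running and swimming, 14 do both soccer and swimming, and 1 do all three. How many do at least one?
|A∪B∪C| = 39+41+62-6-11-14+1 = 112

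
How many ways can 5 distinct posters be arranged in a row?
5! = 120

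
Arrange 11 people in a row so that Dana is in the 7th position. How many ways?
Fix one position: (11-1)! = 3628800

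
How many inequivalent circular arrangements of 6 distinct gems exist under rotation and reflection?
(6-1)!/2 = 120/2 = 60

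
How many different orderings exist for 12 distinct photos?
12! = 479001600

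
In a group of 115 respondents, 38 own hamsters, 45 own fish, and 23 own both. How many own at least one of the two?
|A∪B| = |A| + |B| - |A∩B| = 38 + 45 - 23 = 60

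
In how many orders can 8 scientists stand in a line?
8! = 40320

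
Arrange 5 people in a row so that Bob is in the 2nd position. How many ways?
Fix one position: (5-1)! = 24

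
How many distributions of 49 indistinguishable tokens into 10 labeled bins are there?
C(49+10-1, 10-1) = C(58, 9) = 10648873950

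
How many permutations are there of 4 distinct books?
4! = 24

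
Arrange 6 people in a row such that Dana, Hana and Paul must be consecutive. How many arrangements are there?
Treat the 3 as one block: (6-3+1)! × 3! = 24 × 6 = 144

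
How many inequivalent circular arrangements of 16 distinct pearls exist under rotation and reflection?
(16-1)!/2 = 1307674368000/2 = 653837184000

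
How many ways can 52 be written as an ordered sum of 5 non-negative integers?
C(52+5-1, 5-1) = C(56, 4) = 367290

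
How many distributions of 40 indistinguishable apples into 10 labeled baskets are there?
C(40+10-1, 10-1) = C(49, 9) = 2054455634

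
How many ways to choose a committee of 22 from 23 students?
C(23,22) = 23!/(22!×1!) = 23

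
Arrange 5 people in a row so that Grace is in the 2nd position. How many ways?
Fix one position: (5-1)! = 24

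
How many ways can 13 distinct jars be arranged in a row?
13! = 6227020800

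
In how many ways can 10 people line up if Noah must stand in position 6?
Fix one position: (10-1)! = 362880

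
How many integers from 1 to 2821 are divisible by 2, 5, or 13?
⌊2821/2⌋+⌊2821/5⌋+⌊2821/13⌋ - ⌊2821/10⌋-⌊2821/26⌋-⌊2821/65⌋ + ⌊2821/130⌋ = 1410+564+217 - 282-108-43 + 21 = 1779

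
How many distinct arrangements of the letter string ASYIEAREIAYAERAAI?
17! / (6! × 2! × 3! × 3! × 1! × 2!) = 3430627200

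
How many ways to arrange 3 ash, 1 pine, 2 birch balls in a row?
6! / (3! × 1! × 2!) = 60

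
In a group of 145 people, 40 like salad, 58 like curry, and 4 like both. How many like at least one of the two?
|A∪B| = |A| + |B| - |A∩B| = 40 + 58 - 4 = 94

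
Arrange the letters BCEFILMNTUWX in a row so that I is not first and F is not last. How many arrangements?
By inclusion-exclusion: 12! - 2×(12-1)! + (12-2)! = 479001600 - 79833600 + 3628800 = 402796800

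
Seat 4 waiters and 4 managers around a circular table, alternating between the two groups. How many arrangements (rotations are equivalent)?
Fix one of the waiters: (4-1)! ways for the remaining waiters, × 4! ways for the managers = 6 × 24 = 144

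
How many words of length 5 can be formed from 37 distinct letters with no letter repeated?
P(37,5) = 37!/(37-5)! = 52307640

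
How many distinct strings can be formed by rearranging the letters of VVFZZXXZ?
8! / (1! × 2! × 2! × 3!) = 1680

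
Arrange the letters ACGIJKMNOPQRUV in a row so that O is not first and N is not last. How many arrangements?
By inclusion-exclusion: 14! - 2×(14-1)! + (14-2)! = 87178291200 - 12454041600 + 479001600 = 75203251200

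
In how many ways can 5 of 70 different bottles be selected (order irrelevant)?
C(70,5) = 70!/(5!×65!) = 12103014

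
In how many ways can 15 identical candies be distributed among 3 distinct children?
C(15+3-1, 3-1) = C(17, 2) = 136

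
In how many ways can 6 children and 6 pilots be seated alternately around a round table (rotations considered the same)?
Fix one of the children: (6-1)! ways for the remaining children, × 6! ways for the pilots = 120 × 720 = 86400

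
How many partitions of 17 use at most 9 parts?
By conjugation, equals partitions of 17 into parts ≤ 9. Let r_j(i) = number of partitions of i into parts ≤ j, for i = 0..17. r_1(i) = 1 for all i; r_j(i) = r_{j-1}(i) + r_j(i-j). Rows j = 2..9: ≤2: 1 1 2 2 3 3 4 4 5 5 6 6 7 7 8 8 9 9; ≤3: 1 1 2 3 4 5 7 8 10 12 14 16 19 21 24 27 30 33; ≤4: 1 1 2 3 5 6 9 11 15 18 23 27 34 39 47 54 64 72; ≤5: 1 1 2 3 5 7 10 13 18 23 30 37 47 57 70 84 101 119; ≤6: 1 1 2 3 5 7 11 14 20 26 35 44 58 71 90 110 136 163; ≤7: 1 1 2 3 5 7 11 15 21 28 38 49 65 82 105 131 164 201; ≤8: 1 1 2 3 5 7 11 15 22 29 40 52 70 89 116 146 186 230; ≤9: 1 1 2 3 5 7 11 15 22 30 41 54 73 94 123 157 201 252. r_9(17) = 252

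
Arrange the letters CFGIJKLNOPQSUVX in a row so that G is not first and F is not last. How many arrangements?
By inclusion-exclusion: 15! - 2×(15-1)! + (15-2)! = 1307674368000 - 174356582400 + 6227020800 = 1139544806400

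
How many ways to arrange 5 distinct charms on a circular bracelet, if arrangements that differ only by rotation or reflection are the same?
(5-1)!/2 = 24/2 = 12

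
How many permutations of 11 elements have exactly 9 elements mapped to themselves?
Choose the 9 fixed points C(11,9) = 55, derange the rest: !2 = Σ_{j=0}^{2} (-1)^j·2!/j! = 2 - 2 + 1 = 1. Product = 55 × 1 = 55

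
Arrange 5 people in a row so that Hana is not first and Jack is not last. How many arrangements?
By inclusion-exclusion: 5! - 2×(5-1)! + (5-2)! = 120 - 48 + 6 = 78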